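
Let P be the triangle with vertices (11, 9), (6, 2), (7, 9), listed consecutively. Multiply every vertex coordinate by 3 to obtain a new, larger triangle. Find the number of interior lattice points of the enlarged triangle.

118

Using the shoelace formula, 2A = |[11·2 − 6·9] + [6·9 − 7·2] + [7·9 − 11·9]| = 28, so the area is 14.
Summing gcd(|Δx|,|Δy|) over the edges gives the boundary count: gcd(5,7) + gcd(1,7) + gcd(4,0) = 1+1+4 = 6.
Scaling by 3 multiplies the area by 3² = 9 (so the new area is 126) and multiplies the boundary lattice-point count by 3, giving 18.
By Pick's theorem, the interior count of the dilated polygon is 126 − 18/2 + 1 = 118.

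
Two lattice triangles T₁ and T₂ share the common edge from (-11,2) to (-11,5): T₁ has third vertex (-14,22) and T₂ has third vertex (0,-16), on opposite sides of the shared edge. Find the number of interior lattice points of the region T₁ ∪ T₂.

The union is the simple quadrilateral with vertices (-11,2), (-14,22), (-11,5), (0,-16) in order.
By the shoelace formula, twice the signed area is |((-11)·22 − (-14)·2) + ((-14)·5 − (-11)·22) + ((-11)·(-16) − 0·5) + (0·2 − (-11)·(-16))| = 42, so the area is 21.
Summing gcd(|Δx|,|Δy|) over the edges gives the boundary count: gcd(3,20) + gcd(3,17) + gcd(11,21) + gcd(11,18) = 1+1+1+1 = 4.
By Pick's theorem I = A − B/2 + 1 = 21 − 4/2 + 1 = 20.

20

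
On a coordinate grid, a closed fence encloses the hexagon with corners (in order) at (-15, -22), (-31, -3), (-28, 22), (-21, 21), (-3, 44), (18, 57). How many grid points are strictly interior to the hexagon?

1445

Using the shoelace formula, 2A = |((-15)·(-3) − (-31)·(-22)) + ((-31)·22 − (-28)·(-3)) + ((-28)·21 − (-21)·22) + ((-21)·44 − (-3)·21) + ((-3)·57 − 18·44) + (18·(-22) − (-15)·57)| = 2894, so the area is 1447.
The number of boundary lattice points is Σ gcd(|Δx|,|Δy|) = gcd(16,19) + gcd(3,25) + gcd(7,1) + gcd(18,23) + gcd(21,13) + gcd(33,79) = 1+1+1+1+1+1 = 6.
By Pick's theorem A = I + B/2 − 1, so I = 1447 − 6/2 + 1 = 1445.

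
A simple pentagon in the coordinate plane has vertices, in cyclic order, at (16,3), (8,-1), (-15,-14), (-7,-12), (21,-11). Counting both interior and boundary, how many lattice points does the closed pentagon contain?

247

By the shoelace formula, twice the signed area is |[16·(-1) − 8·3] + [8·(-14) − (-15)·(-1)] + [(-15)·(-12) − (-7)·(-14)] + [(-7)·(-11) − 21·(-12)] + [21·3 − 16·(-11)]| = 483, so the area is 483/2.
Along each edge there are gcd(|Δx|,|Δy|)+1 lattice points, so counting each shared vertex once the boundary has gcd(8,4) + gcd(23,13) + gcd(8,2) + gcd(28,1) + gcd(5,14) = 4+1+2+1+1 = 9.
Pick's theorem gives I = A − B/2 + 1 = 483/2 − 9/2 + 1 = 238, so the closed region contains I + B = 238 + 9 = 247 lattice points.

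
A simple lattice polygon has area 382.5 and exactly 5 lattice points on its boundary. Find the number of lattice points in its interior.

381

From Pick's theorem, I = A − B/2 + 1 = 382.5 − 5/2 + 1 = 381.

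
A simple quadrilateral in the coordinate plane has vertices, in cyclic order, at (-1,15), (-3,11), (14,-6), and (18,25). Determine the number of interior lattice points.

316

The shoelace formula gives twice the area as |((-1)·11 − (-3)·15) + ((-3)·(-6) − 14·11) + (14·25 − 18·(-6)) + (18·15 − (-1)·25)| = 651, so the area is 325.5.
Summing gcd(|Δx|,|Δy|) over the edges gives the boundary count: gcd(2,4) + gcd(17,17) + gcd(4,31) + gcd(19,10) = 2+17+1+1 = 21.
By Pick's theorem A = I + B/2 − 1, so I = 325.5 − 21/2 + 1 = 316.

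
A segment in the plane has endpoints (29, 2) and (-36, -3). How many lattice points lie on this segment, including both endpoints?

The number of lattice points on a segment between lattice points is gcd(|Δx|,|Δy|) + 1 = gcd(65,5) + 1 = 5 + 1 = 6.

6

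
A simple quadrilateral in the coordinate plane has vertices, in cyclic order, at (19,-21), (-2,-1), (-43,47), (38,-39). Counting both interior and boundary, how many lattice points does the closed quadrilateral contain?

Using the shoelace formula, 2A = |(19·(-1) − (-2)·(-21)) + ((-2)·47 − (-43)·(-1)) + ((-43)·(-39) − 38·47) + (38·(-21) − 19·(-39))| = 364, so the area is 182.
Summing gcd(|Δx|,|Δy|) over the edges gives the boundary count: gcd(21,20) + gcd(41,48) + gcd(81,86) + gcd(19,18) = 1+1+1+1 = 4.
Pick's theorem gives I = A − B/2 + 1 = 182 − 4/2 + 1 = 181, so the closed region contains I + B = 181 + 4 = 185 lattice points.

185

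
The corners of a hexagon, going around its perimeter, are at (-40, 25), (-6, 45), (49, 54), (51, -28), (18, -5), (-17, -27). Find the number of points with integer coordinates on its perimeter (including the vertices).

8

Along each edge there are gcd(|Δx|,|Δy|)+1 lattice points, so counting each shared vertex once the boundary has gcd(34,20) + gcd(55,9) + gcd(2,82) + gcd(33,23) + gcd(35,22) + gcd(23,52) = 2+1+2+1+1+1 = 8.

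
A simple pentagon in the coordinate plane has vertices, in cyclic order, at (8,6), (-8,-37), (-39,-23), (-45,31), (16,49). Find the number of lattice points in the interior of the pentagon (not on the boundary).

By the shoelace formula, twice the signed area is |[8·(-37) − (-8)·6] + [(-8)·(-23) − (-39)·(-37)] + [(-39)·31 − (-45)·(-23)] + [(-45)·49 − 16·31] + [16·6 − 8·49]| = 6748, so the area is 3374.
The number of boundary lattice points is Σ gcd(|Δx|,|Δy|) = gcd(16,43) + gcd(31,14) + gcd(6,54) + gcd(61,18) + gcd(8,43) = 1+1+6+1+1 = 10.
Pick's theorem gives I = A − B/2 + 1 = 3374 − 10/2 + 1 = 3370.

3370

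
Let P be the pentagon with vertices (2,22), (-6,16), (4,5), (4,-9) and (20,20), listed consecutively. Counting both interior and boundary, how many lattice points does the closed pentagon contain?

348

Using the shoelace formula, 2A = |(2·16 − (-6)·22) + ((-6)·5 − 4·16) + (4·(-9) − 4·5) + (4·20 − 20·(-9)) + (20·22 − 2·20)| = 674, so the area is 337.
The number of boundary lattice points is Σ gcd(|Δx|,|Δy|) = gcd(8,6) + gcd(10,11) + gcd(0,14) + gcd(16,29) + gcd(18,2) = 2+1+14+1+2 = 20.
Pick's theorem gives I = A − B/2 + 1 = 337 − 20/2 + 1 = 328, so the closed region contains I + B = 328 + 20 = 348 lattice points.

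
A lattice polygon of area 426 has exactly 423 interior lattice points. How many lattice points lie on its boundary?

8

Pick's theorem gives A = I + B/2 − 1, so B = 2(A − I + 1) = 2(426 − 423 + 1) = 8.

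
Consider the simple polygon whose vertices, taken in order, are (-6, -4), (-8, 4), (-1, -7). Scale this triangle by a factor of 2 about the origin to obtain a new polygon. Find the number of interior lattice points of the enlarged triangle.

By the shoelace formula, twice the signed area is |((-6)·4 − (-8)·(-4)) + ((-8)·(-7) − (-1)·4) + ((-1)·(-4) − (-6)·(-7))| = 34, so the area is 17.
Along each edge there are gcd(|Δx|,|Δy|)+1 lattice points, so counting each shared vertex once the boundary has gcd(2,8) + gcd(7,11) + gcd(5,3) = 2+1+1 = 4.
Scaling by 2 multiplies the area by 2² = 4 (so the new area is 68) and multiplies the boundary lattice-point count by 2, giving 8.
By Pick's theorem, the interior count of the dilated polygon is 68 − 8/2 + 1 = 65.

65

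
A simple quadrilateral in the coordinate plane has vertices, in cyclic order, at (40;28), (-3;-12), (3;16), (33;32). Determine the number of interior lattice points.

By the shoelace formula, twice the signed area is |[40·(-12) − (-3)·28] + [(-3)·16 − 3·(-12)] + [3·32 − 33·16] + [33·28 − 40·32]| = 1196, so the area is 598.
Along each edge there are gcd(|Δx|,|Δy|)+1 lattice points, so counting each shared vertex once the boundary has gcd(43,40) + gcd(6,28) + gcd(30,16) + gcd(7,4) = 1+2+2+1 = 6.
By Pick's theorem A = I + B/2 − 1, so I = 598 − 6/2 + 1 = 596.

596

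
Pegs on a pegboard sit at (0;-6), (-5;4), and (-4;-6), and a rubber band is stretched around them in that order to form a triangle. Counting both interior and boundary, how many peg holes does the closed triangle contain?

26

The shoelace formula gives twice the area as |(0·4 − (-5)·(-6)) + ((-5)·(-6) − (-4)·4) + ((-4)·(-6) − 0·(-6))| = 40, so the area is 20.
Summing gcd(|Δx|,|Δy|) over the edges gives the boundary count: gcd(5,10) + gcd(1,10) + gcd(4,0) = 5+1+4 = 10.
Pick's theorem gives I = A − B/2 + 1 = 20 − 10/2 + 1 = 16, so the closed region contains I + B = 16 + 10 = 26 lattice points.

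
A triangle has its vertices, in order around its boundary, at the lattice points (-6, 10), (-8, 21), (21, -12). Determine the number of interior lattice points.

The shoelace formula gives twice the area as |[(-6)·21 − (-8)·10] + [(-8)·(-12) − 21·21] + [21·10 − (-6)·(-12)]| = 253, so the area is 126.5.
Along each edge there are gcd(|Δx|,|Δy|)+1 lattice points, so counting each shared vertex once the boundary has gcd(2,11) + gcd(29,33) + gcd(27,22) = 1+1+1 = 3.
By Pick's theorem A = I + B/2 − 1, so I = 126.5 − 3/2 + 1 = 126.

126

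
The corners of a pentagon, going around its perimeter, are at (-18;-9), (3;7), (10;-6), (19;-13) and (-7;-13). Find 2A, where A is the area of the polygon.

The shoelace formula gives twice the area as |[(-18)·7 − 3·(-9)] + [3·(-6) − 10·7] + [10·(-13) − 19·(-6)] + [19·(-13) − (-7)·(-13)] + [(-7)·(-9) − (-18)·(-13)]| = 712, so the area is 356.

712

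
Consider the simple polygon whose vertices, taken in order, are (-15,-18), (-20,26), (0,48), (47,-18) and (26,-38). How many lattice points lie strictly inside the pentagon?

By the shoelace formula, twice the signed area is |[(-15)·26 − (-20)·(-18)] + [(-20)·48 − 0·26] + [0·(-18) − 47·48] + [47·(-38) − 26·(-18)] + [26·(-18) − (-15)·(-38)]| = 6322, so the area is 3161.
Along each edge there are gcd(|Δx|,|Δy|)+1 lattice points, so counting each shared vertex once the boundary has gcd(5,44) + gcd(20,22) + gcd(47,66) + gcd(21,20) + gcd(41,20) = 1+2+1+1+1 = 6.
Pick's theorem gives I = A − B/2 + 1 = 3161 − 6/2 + 1 = 3159.

3159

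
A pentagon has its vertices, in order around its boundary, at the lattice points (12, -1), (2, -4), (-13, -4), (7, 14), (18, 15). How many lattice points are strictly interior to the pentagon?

By the shoelace formula, twice the signed area is |(12·(-4) − 2·(-1)) + (2·(-4) − (-13)·(-4)) + ((-13)·14 − 7·(-4)) + (7·15 − 18·14) + (18·(-1) − 12·15)| = 605, so the area is 302.5.
Summing gcd(|Δx|,|Δy|) over the edges gives the boundary count: gcd(10,3) + gcd(15,0) + gcd(20,18) + gcd(11,1) + gcd(6,16) = 1+15+2+1+2 = 21.
By Pick's theorem A = I + B/2 − 1, so I = 302.5 − 21/2 + 1 = 293.

293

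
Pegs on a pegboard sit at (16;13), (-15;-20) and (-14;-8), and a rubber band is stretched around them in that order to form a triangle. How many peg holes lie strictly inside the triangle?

168

Using the shoelace formula, 2A = |[16·(-20) − (-15)·13] + [(-15)·(-8) − (-14)·(-20)] + [(-14)·13 − 16·(-8)]| = 339, so the area is 169.5.
Along each edge there are gcd(|Δx|,|Δy|)+1 lattice points, so counting each shared vertex once the boundary has gcd(31,33) + gcd(1,12) + gcd(30,21) = 1+1+3 = 5.
By Pick's theorem A = I + B/2 − 1, so I = 169.5 − 5/2 + 1 = 168.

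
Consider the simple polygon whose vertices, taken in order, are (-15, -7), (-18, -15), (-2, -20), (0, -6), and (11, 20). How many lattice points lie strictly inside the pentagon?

By the shoelace formula, twice the signed area is |[(-15)·(-15) − (-18)·(-7)] + [(-18)·(-20) − (-2)·(-15)] + [(-2)·(-6) − 0·(-20)] + [0·20 − 11·(-6)] + [11·(-7) − (-15)·20]| = 730, so the area is 365.
Along each edge there are gcd(|Δx|,|Δy|)+1 lattice points, so counting each shared vertex once the boundary has gcd(3,8) + gcd(16,5) + gcd(2,14) + gcd(11,26) + gcd(26,27) = 1+1+2+1+1 = 6.
Pick's theorem gives I = A − B/2 + 1 = 365 − 6/2 + 1 = 363.

363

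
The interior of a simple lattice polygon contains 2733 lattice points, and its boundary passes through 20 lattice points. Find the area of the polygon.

2742

By Pick's theorem, A = I + B/2 − 1 = 2733 + 20/2 − 1 = 2742.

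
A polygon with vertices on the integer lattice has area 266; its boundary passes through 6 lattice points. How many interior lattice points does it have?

From Pick's theorem, I = A − B/2 + 1 = 266 − 6/2 + 1 = 264.

264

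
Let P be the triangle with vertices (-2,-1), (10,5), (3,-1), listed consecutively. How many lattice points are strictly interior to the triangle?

10

The shoelace formula gives twice the area as |[(-2)·5 − 10·(-1)] + [10·(-1) − 3·5] + [3·(-1) − (-2)·(-1)]| = 30, so the area is 15.
Along each edge there are gcd(|Δx|,|Δy|)+1 lattice points, so counting each shared vertex once the boundary has gcd(12,6) + gcd(7,6) + gcd(5,0) = 6+1+5 = 12.
By Pick's theorem A = I + B/2 − 1, so I = 15 − 12/2 + 1 = 10.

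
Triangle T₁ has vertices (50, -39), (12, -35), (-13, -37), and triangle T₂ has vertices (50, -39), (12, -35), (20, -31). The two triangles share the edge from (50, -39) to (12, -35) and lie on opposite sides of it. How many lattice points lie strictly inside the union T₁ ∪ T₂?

177

The union is the simple quadrilateral with vertices (50, -39), (-13, -37), (12, -35), (20, -31) in order.
Using the shoelace formula, 2A = |(50·(-37) − (-13)·(-39)) + ((-13)·(-35) − 12·(-37)) + (12·(-31) − 20·(-35)) + (20·(-39) − 50·(-31))| = 360, so the area is 180.
The number of boundary lattice points is Σ gcd(|Δx|,|Δy|) = gcd(63,2) + gcd(25,2) + gcd(8,4) + gcd(30,8) = 1+1+4+2 = 8.
By Pick's theorem I = A − B/2 + 1 = 180 − 8/2 + 1 = 177.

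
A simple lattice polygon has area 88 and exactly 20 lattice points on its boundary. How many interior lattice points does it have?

79

From Pick's theorem, I = A − B/2 + 1 = 88 − 20/2 + 1 = 79.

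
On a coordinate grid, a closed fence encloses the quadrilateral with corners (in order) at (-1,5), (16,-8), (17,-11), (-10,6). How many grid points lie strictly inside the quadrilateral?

By the shoelace formula, twice the signed area is |[(-1)·(-8) − 16·5] + [16·(-11) − 17·(-8)] + [17·6 − (-10)·(-11)] + [(-10)·5 − (-1)·6]| = 164, so the area is 82.
Along each edge there are gcd(|Δx|,|Δy|)+1 lattice points, so counting each shared vertex once the boundary has gcd(17,13) + gcd(1,3) + gcd(27,17) + gcd(9,1) = 1+1+1+1 = 4.
By Pick's theorem A = I + B/2 − 1, so I = 82 − 4/2 + 1 = 81.

81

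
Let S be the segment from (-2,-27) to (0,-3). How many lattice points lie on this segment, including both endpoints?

The number of lattice points on a segment between lattice points is gcd(|Δx|,|Δy|) + 1 = gcd(2,24) + 1 = 2 + 1 = 3.

3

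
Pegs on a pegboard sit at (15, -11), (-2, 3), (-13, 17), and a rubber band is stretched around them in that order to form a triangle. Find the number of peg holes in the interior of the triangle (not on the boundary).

The shoelace formula gives twice the area as |[15·3 − (-2)·(-11)] + [(-2)·17 − (-13)·3] + [(-13)·(-11) − 15·17]| = 84, so the area is 42.
Along each edge there are gcd(|Δx|,|Δy|)+1 lattice points, so counting each shared vertex once the boundary has gcd(17,14) + gcd(11,14) + gcd(28,28) = 1+1+28 = 30.
By Pick's theorem A = I + B/2 − 1, so I = 42 − 30/2 + 1 = 28.

28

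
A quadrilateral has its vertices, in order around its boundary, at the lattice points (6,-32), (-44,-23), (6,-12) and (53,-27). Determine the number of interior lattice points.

969

By the shoelace formula, twice the signed area is |(6·(-23) − (-44)·(-32)) + ((-44)·(-12) − 6·(-23)) + (6·(-27) − 53·(-12)) + (53·(-32) − 6·(-27))| = 1940, so the area is 970.
The number of boundary lattice points is Σ gcd(|Δx|,|Δy|) = gcd(50,9) + gcd(50,11) + gcd(47,15) + gcd(47,5) = 1+1+1+1 = 4.
Pick's theorem gives I = A − B/2 + 1 = 970 − 4/2 + 1 = 969.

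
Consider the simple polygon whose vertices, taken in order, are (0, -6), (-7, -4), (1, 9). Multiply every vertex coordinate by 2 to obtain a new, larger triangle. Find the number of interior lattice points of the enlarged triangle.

212

The shoelace formula gives twice the area as |[0·(-4) − (-7)·(-6)] + [(-7)·9 − 1·(-4)] + [1·(-6) − 0·9]| = 107, so the area is 107/2.
The number of boundary lattice points is Σ gcd(|Δx|,|Δy|) = gcd(7,2) + gcd(8,13) + gcd(1,15) = 1+1+1 = 3.
Scaling by 2 multiplies the area by 2² = 4 (so the new area is 214) and multiplies the boundary lattice-point count by 2, giving 6.
By Pick's theorem, the interior count of the dilated polygon is 214 − 6/2 + 1 = 212.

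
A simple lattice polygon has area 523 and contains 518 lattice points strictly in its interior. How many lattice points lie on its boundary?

Pick's theorem gives A = I + B/2 − 1, so B = 2(A − I + 1) = 2(523 − 518 + 1) = 12.

12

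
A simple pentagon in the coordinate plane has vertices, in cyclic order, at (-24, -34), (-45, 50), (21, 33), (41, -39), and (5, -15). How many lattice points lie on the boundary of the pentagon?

39

Along each edge there are gcd(|Δx|,|Δy|)+1 lattice points, so counting each shared vertex once the boundary has gcd(21,84) + gcd(66,17) + gcd(20,72) + gcd(36,24) + gcd(29,19) = 21+1+4+12+1 = 39.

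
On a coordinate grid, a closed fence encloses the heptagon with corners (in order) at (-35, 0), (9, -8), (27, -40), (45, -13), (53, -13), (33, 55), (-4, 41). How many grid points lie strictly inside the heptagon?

The shoelace formula gives twice the area as |[(-35)·(-8) − 9·0] + [9·(-40) − 27·(-8)] + [27·(-13) − 45·(-40)] + [45·(-13) − 53·(-13)] + [53·55 − 33·(-13)] + [33·41 − (-4)·55] + [(-4)·0 − (-35)·41]| = 8041, so the area is 8041/2.
Along each edge there are gcd(|Δx|,|Δy|)+1 lattice points, so counting each shared vertex once the boundary has gcd(44,8) + gcd(18,32) + gcd(18,27) + gcd(8,0) + gcd(20,68) + gcd(37,14) + gcd(31,41) = 4+2+9+8+4+1+1 = 29.
Pick's theorem gives I = A − B/2 + 1 = 8041/2 − 29/2 + 1 = 4007.

4007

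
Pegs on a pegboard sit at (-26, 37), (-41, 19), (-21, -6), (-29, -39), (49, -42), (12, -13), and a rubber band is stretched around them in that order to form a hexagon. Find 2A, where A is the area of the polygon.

By the shoelace formula, twice the signed area is |((-26)·19 − (-41)·37) + ((-41)·(-6) − (-21)·19) + ((-21)·(-39) − (-29)·(-6)) + ((-29)·(-42) − 49·(-39)) + (49·(-13) − 12·(-42)) + (12·37 − (-26)·(-13))| = 5415, so the area is 2707.5.

5415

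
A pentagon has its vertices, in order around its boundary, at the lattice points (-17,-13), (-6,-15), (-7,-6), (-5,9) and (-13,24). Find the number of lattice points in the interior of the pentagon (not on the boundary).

The shoelace formula gives twice the area as |[(-17)·(-15) − (-6)·(-13)] + [(-6)·(-6) − (-7)·(-15)] + [(-7)·9 − (-5)·(-6)] + [(-5)·24 − (-13)·9] + [(-13)·(-13) − (-17)·24]| = 589, so the area is 589/2.
Along each edge there are gcd(|Δx|,|Δy|)+1 lattice points, so counting each shared vertex once the boundary has gcd(11,2) + gcd(1,9) + gcd(2,15) + gcd(8,15) + gcd(4,37) = 1+1+1+1+1 = 5.
By Pick's theorem A = I + B/2 − 1, so I = 589/2 − 5/2 + 1 = 293.

293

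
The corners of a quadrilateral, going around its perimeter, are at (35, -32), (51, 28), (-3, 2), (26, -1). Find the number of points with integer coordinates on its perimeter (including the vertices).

8

The number of boundary lattice points is Σ gcd(|Δx|,|Δy|) = gcd(16,60) + gcd(54,26) + gcd(29,3) + gcd(9,31) = 4+2+1+1 = 8.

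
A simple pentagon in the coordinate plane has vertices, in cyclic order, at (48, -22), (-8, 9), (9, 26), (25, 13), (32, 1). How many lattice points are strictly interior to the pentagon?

The shoelace formula gives twice the area as |[48·9 − (-8)·(-22)] + [(-8)·26 − 9·9] + [9·13 − 25·26] + [25·1 − 32·13] + [32·(-22) − 48·1]| = 1709, so the area is 854.5.
The number of boundary lattice points is Σ gcd(|Δx|,|Δy|) = gcd(56,31) + gcd(17,17) + gcd(16,13) + gcd(7,12) + gcd(16,23) = 1+17+1+1+1 = 21.
Pick's theorem gives I = A − B/2 + 1 = 854.5 − 21/2 + 1 = 845.

845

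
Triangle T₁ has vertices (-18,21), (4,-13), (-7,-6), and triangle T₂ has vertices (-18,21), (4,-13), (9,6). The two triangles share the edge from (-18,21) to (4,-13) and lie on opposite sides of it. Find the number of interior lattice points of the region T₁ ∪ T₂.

402

The union is the simple quadrilateral with vertices (-18,21), (-7,-6), (4,-13), (9,6) in order.
The shoelace formula gives twice the area as |((-18)·(-6) − (-7)·21) + ((-7)·(-13) − 4·(-6)) + (4·6 − 9·(-13)) + (9·21 − (-18)·6)| = 808, so the area is 404.
Summing gcd(|Δx|,|Δy|) over the edges gives the boundary count: gcd(11,27) + gcd(11,7) + gcd(5,19) + gcd(27,15) = 1+1+1+3 = 6.
By Pick's theorem I = A − B/2 + 1 = 404 − 6/2 + 1 = 402.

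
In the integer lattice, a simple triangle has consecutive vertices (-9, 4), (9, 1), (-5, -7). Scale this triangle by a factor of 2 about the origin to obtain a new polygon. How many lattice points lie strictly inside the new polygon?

Using the shoelace formula, 2A = |((-9)·1 − 9·4) + (9·(-7) − (-5)·1) + ((-5)·4 − (-9)·(-7))| = 186, so the area is 93.
Along each edge there are gcd(|Δx|,|Δy|)+1 lattice points, so counting each shared vertex once the boundary has gcd(18,3) + gcd(14,8) + gcd(4,11) = 3+2+1 = 6.
Scaling by 2 multiplies the area by 2² = 4 (so the new area is 372) and multiplies the boundary lattice-point count by 2, giving 12.
By Pick's theorem, the interior count of the dilated polygon is 372 − 12/2 + 1 = 367.

367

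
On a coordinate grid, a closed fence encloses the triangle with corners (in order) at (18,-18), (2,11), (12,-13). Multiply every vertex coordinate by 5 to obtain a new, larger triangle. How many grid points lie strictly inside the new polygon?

By the shoelace formula, twice the signed area is |(18·11 − 2·(-18)) + (2·(-13) − 12·11) + (12·(-18) − 18·(-13))| = 94, so the area is 47.
Summing gcd(|Δx|,|Δy|) over the edges gives the boundary count: gcd(16,29) + gcd(10,24) + gcd(6,5) = 1+2+1 = 4.
Scaling by 5 multiplies the area by 5² = 25 (so the new area is 1175) and multiplies the boundary lattice-point count by 5, giving 20.
By Pick's theorem, the interior count of the dilated polygon is 1175 − 20/2 + 1 = 1166.

1166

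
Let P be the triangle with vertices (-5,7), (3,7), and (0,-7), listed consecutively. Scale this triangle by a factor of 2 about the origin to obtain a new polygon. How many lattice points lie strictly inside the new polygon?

Using the shoelace formula, 2A = |((-5)·7 − 3·7) + (3·(-7) − 0·7) + (0·7 − (-5)·(-7))| = 112, so the area is 56.
The number of boundary lattice points is Σ gcd(|Δx|,|Δy|) = gcd(8,0) + gcd(3,14) + gcd(5,14) = 8+1+1 = 10.
Scaling by 2 multiplies the area by 2² = 4 (so the new area is 224) and multiplies the boundary lattice-point count by 2, giving 20.
By Pick's theorem, the interior count of the dilated polygon is 224 − 20/2 + 1 = 215.

215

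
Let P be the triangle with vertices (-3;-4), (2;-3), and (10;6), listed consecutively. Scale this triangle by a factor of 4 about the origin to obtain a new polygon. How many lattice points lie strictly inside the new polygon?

291

The shoelace formula gives twice the area as |((-3)·(-3) − 2·(-4)) + (2·6 − 10·(-3)) + (10·(-4) − (-3)·6)| = 37, so the area is 37/2.
Along each edge there are gcd(|Δx|,|Δy|)+1 lattice points, so counting each shared vertex once the boundary has gcd(5,1) + gcd(8,9) + gcd(13,10) = 1+1+1 = 3.
Scaling by 4 multiplies the area by 4² = 16 (so the new area is 296) and multiplies the boundary lattice-point count by 4, giving 12.
By Pick's theorem, the interior count of the dilated polygon is 296 − 12/2 + 1 = 291.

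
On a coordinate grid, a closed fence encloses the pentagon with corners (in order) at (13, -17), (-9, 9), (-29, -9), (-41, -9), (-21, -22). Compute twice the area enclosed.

1554

The shoelace formula gives twice the area as |(13·9 − (-9)·(-17)) + ((-9)·(-9) − (-29)·9) + ((-29)·(-9) − (-41)·(-9)) + ((-41)·(-22) − (-21)·(-9)) + ((-21)·(-17) − 13·(-22))| = 1554, so the area is 777.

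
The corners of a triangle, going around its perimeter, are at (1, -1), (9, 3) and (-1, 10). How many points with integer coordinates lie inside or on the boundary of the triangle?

52

By the shoelace formula, twice the signed area is |[1·3 − 9·(-1)] + [9·10 − (-1)·3] + [(-1)·(-1) − 1·10]| = 96, so the area is 48.
The number of boundary lattice points is Σ gcd(|Δx|,|Δy|) = gcd(8,4) + gcd(10,7) + gcd(2,11) = 4+1+1 = 6.
Pick's theorem gives I = A − B/2 + 1 = 48 − 6/2 + 1 = 46, so the closed region contains I + B = 46 + 6 = 52 lattice points.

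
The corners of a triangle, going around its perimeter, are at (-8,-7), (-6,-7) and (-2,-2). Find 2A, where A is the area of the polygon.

Using the shoelace formula, 2A = |((-8)·(-7) − (-6)·(-7)) + ((-6)·(-2) − (-2)·(-7)) + ((-2)·(-7) − (-8)·(-2))| = 10, so the area is 5.

10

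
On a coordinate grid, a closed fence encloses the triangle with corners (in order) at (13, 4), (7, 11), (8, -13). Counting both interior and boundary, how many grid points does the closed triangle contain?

Using the shoelace formula, 2A = |(13·11 − 7·4) + (7·(-13) − 8·11) + (8·4 − 13·(-13))| = 137, so the area is 137/2.
Summing gcd(|Δx|,|Δy|) over the edges gives the boundary count: gcd(6,7) + gcd(1,24) + gcd(5,17) = 1+1+1 = 3.
Pick's theorem gives I = A − B/2 + 1 = 137/2 − 3/2 + 1 = 68, so the closed region contains I + B = 68 + 3 = 71 lattice points.

71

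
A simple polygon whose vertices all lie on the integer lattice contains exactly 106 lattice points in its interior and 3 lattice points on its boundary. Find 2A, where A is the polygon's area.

213

By Pick's theorem, A = I + B/2 − 1 = 106 + 3/2 − 1 = 213/2.
Hence 2A = 213.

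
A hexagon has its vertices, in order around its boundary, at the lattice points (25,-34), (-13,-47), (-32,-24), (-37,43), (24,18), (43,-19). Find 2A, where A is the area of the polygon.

The shoelace formula gives twice the area as |(25·(-47) − (-13)·(-34)) + ((-13)·(-24) − (-32)·(-47)) + ((-32)·43 − (-37)·(-24)) + ((-37)·18 − 24·43) + (24·(-19) − 43·18) + (43·(-34) − 25·(-19))| = 8988, so the area is 4494.

8988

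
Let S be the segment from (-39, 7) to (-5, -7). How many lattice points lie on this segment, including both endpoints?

The number of lattice points on a segment between lattice points is gcd(|Δx|,|Δy|) + 1 = gcd(34,14) + 1 = 2 + 1 = 3.

3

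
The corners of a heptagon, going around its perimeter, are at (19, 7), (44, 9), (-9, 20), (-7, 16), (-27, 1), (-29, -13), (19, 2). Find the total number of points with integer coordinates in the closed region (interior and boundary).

By the shoelace formula, twice the signed area is |[19·9 − 44·7] + [44·20 − (-9)·9] + [(-9)·16 − (-7)·20] + [(-7)·1 − (-27)·16] + [(-27)·(-13) − (-29)·1] + [(-29)·2 − 19·(-13)] + [19·7 − 19·2]| = 1909, so the area is 1909/2.
Summing gcd(|Δx|,|Δy|) over the edges gives the boundary count: gcd(25,2) + gcd(53,11) + gcd(2,4) + gcd(20,15) + gcd(2,14) + gcd(48,15) + gcd(0,5) = 1+1+2+5+2+3+5 = 19.
Pick's theorem gives I = A − B/2 + 1 = 1909/2 − 19/2 + 1 = 946, so the closed region contains I + B = 946 + 19 = 965 lattice points.

965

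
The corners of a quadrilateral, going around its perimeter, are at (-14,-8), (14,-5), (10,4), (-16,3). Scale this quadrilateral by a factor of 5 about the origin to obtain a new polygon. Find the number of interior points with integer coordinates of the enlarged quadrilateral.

By the shoelace formula, twice the signed area is |((-14)·(-5) − 14·(-8)) + (14·4 − 10·(-5)) + (10·3 − (-16)·4) + ((-16)·(-8) − (-14)·3)| = 552, so the area is 276.
Along each edge there are gcd(|Δx|,|Δy|)+1 lattice points, so counting each shared vertex once the boundary has gcd(28,3) + gcd(4,9) + gcd(26,1) + gcd(2,11) = 1+1+1+1 = 4.
Scaling by 5 multiplies the area by 5² = 25 (so the new area is 6900) and multiplies the boundary lattice-point count by 5, giving 20.
By Pick's theorem, the interior count of the dilated polygon is 6900 − 20/2 + 1 = 6891.

6891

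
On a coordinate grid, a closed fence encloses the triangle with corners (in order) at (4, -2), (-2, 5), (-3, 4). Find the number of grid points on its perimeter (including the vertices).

Along each edge there are gcd(|Δx|,|Δy|)+1 lattice points, so counting each shared vertex once the boundary has gcd(6,7) + gcd(1,1) + gcd(7,6) = 1+1+1 = 3.

3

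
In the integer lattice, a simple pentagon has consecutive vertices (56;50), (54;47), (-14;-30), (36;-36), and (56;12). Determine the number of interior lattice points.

Using the shoelace formula, 2A = |(56·47 − 54·50) + (54·(-30) − (-14)·47) + ((-14)·(-36) − 36·(-30)) + (36·12 − 56·(-36)) + (56·50 − 56·12)| = 5130, so the area is 2565.
The number of boundary lattice points is Σ gcd(|Δx|,|Δy|) = gcd(2,3) + gcd(68,77) + gcd(50,6) + gcd(20,48) + gcd(0,38) = 1+1+2+4+38 = 46.
By Pick's theorem A = I + B/2 − 1, so I = 2565 − 46/2 + 1 = 2543.

2543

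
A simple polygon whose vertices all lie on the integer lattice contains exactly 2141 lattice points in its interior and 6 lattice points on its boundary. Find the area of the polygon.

By Pick's theorem, A = I + B/2 − 1 = 2141 + 6/2 − 1 = 2143.

2143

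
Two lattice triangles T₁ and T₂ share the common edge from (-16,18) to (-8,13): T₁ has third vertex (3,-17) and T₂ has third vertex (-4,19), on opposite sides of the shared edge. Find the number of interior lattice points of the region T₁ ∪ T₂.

125

The union is the simple quadrilateral with vertices (-16,18), (3,-17), (-8,13), (-4,19) in order.
Using the shoelace formula, 2A = |[(-16)·(-17) − 3·18] + [3·13 − (-8)·(-17)] + [(-8)·19 − (-4)·13] + [(-4)·18 − (-16)·19]| = 253, so the area is 126.5.
Summing gcd(|Δx|,|Δy|) over the edges gives the boundary count: gcd(19,35) + gcd(11,30) + gcd(4,6) + gcd(12,1) = 1+1+2+1 = 5.
By Pick's theorem I = A − B/2 + 1 = 126.5 − 5/2 + 1 = 125.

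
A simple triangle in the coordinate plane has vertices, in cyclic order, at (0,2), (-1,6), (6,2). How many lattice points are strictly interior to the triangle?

9

Using the shoelace formula, 2A = |[0·6 − (-1)·2] + [(-1)·2 − 6·6] + [6·2 − 0·2]| = 24, so the area is 12.
The number of boundary lattice points is Σ gcd(|Δx|,|Δy|) = gcd(1,4) + gcd(7,4) + gcd(6,0) = 1+1+6 = 8.
By Pick's theorem A = I + B/2 − 1, so I = 12 − 8/2 + 1 = 9.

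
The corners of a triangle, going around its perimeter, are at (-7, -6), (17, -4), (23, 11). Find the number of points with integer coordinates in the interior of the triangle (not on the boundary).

By the shoelace formula, twice the signed area is |((-7)·(-4) − 17·(-6)) + (17·11 − 23·(-4)) + (23·(-6) − (-7)·11)| = 348, so the area is 174.
Along each edge there are gcd(|Δx|,|Δy|)+1 lattice points, so counting each shared vertex once the boundary has gcd(24,2) + gcd(6,15) + gcd(30,17) = 2+3+1 = 6.
By Pick's theorem A = I + B/2 − 1, so I = 174 − 6/2 + 1 = 172.

172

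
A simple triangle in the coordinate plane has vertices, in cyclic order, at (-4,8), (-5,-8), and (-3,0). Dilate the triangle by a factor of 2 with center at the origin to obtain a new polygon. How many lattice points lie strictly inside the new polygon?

Using the shoelace formula, 2A = |[(-4)·(-8) − (-5)·8] + [(-5)·0 − (-3)·(-8)] + [(-3)·8 − (-4)·0]| = 24, so the area is 12.
The number of boundary lattice points is Σ gcd(|Δx|,|Δy|) = gcd(1,16) + gcd(2,8) + gcd(1,8) = 1+2+1 = 4.
Scaling by 2 multiplies the area by 2² = 4 (so the new area is 48) and multiplies the boundary lattice-point count by 2, giving 8.
By Pick's theorem, the interior count of the dilated polygon is 48 − 8/2 + 1 = 45.

45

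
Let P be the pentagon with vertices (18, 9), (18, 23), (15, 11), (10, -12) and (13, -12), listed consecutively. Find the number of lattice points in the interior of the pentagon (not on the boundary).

The shoelace formula gives twice the area as |(18·23 − 18·9) + (18·11 − 15·23) + (15·(-12) − 10·11) + (10·(-12) − 13·(-12)) + (13·9 − 18·(-12))| = 184, so the area is 92.
Along each edge there are gcd(|Δx|,|Δy|)+1 lattice points, so counting each shared vertex once the boundary has gcd(0,14) + gcd(3,12) + gcd(5,23) + gcd(3,0) + gcd(5,21) = 14+3+1+3+1 = 22.
Pick's theorem gives I = A − B/2 + 1 = 92 − 22/2 + 1 = 82.

82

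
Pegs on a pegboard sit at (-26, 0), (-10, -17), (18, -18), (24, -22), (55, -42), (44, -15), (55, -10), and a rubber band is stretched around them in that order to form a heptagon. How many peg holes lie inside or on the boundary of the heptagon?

The shoelace formula gives twice the area as |((-26)·(-17) − (-10)·0) + ((-10)·(-18) − 18·(-17)) + (18·(-22) − 24·(-18)) + (24·(-42) − 55·(-22)) + (55·(-15) − 44·(-42)) + (44·(-10) − 55·(-15)) + (55·0 − (-26)·(-10))| = 2314, so the area is 1157.
Along each edge there are gcd(|Δx|,|Δy|)+1 lattice points, so counting each shared vertex once the boundary has gcd(16,17) + gcd(28,1) + gcd(6,4) + gcd(31,20) + gcd(11,27) + gcd(11,5) + gcd(81,10) = 1+1+2+1+1+1+1 = 8.
Pick's theorem gives I = A − B/2 + 1 = 1157 − 8/2 + 1 = 1154, so the closed region contains I + B = 1154 + 8 = 1162 lattice points.

1162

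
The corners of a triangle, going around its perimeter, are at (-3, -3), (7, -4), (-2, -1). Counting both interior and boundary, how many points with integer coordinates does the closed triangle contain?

14

Using the shoelace formula, 2A = |[(-3)·(-4) − 7·(-3)] + [7·(-1) − (-2)·(-4)] + [(-2)·(-3) − (-3)·(-1)]| = 21, so the area is 21/2.
Along each edge there are gcd(|Δx|,|Δy|)+1 lattice points, so counting each shared vertex once the boundary has gcd(10,1) + gcd(9,3) + gcd(1,2) = 1+3+1 = 5.
Pick's theorem gives I = A − B/2 + 1 = 21/2 − 5/2 + 1 = 9, so the closed region contains I + B = 9 + 5 = 14 lattice points.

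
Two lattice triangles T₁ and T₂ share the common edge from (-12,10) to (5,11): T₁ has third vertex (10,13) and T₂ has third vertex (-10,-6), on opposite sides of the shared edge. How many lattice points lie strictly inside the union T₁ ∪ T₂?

150

The union is the simple quadrilateral with vertices (-12,10), (10,13), (5,11), (-10,-6) in order.
The shoelace formula gives twice the area as |[(-12)·13 − 10·10] + [10·11 − 5·13] + [5·(-6) − (-10)·11] + [(-10)·10 − (-12)·(-6)]| = 303, so the area is 303/2.
Summing gcd(|Δx|,|Δy|) over the edges gives the boundary count: gcd(22,3) + gcd(5,2) + gcd(15,17) + gcd(2,16) = 1+1+1+2 = 5.
By Pick's theorem I = A − B/2 + 1 = 303/2 − 5/2 + 1 = 150.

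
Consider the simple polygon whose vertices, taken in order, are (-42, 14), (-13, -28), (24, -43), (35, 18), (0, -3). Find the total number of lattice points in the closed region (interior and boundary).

Using the shoelace formula, 2A = |((-42)·(-28) − (-13)·14) + ((-13)·(-43) − 24·(-28)) + (24·18 − 35·(-43)) + (35·(-3) − 0·18) + (0·14 − (-42)·(-3))| = 4295, so the area is 4295/2.
The number of boundary lattice points is Σ gcd(|Δx|,|Δy|) = gcd(29,42) + gcd(37,15) + gcd(11,61) + gcd(35,21) + gcd(42,17) = 1+1+1+7+1 = 11.
Pick's theorem gives I = A − B/2 + 1 = 4295/2 − 11/2 + 1 = 2143, so the closed region contains I + B = 2143 + 11 = 2154 lattice points.

2154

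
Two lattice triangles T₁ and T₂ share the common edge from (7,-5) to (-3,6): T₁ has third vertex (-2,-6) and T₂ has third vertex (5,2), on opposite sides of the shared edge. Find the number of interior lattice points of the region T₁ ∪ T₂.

The union is the simple quadrilateral with vertices (7,-5), (-2,-6), (-3,6), (5,2) in order.
Using the shoelace formula, 2A = |[7·(-6) − (-2)·(-5)] + [(-2)·6 − (-3)·(-6)] + [(-3)·2 − 5·6] + [5·(-5) − 7·2]| = 157, so the area is 157/2.
Summing gcd(|Δx|,|Δy|) over the edges gives the boundary count: gcd(9,1) + gcd(1,12) + gcd(8,4) + gcd(2,7) = 1+1+4+1 = 7.
By Pick's theorem I = A − B/2 + 1 = 157/2 − 7/2 + 1 = 76.

76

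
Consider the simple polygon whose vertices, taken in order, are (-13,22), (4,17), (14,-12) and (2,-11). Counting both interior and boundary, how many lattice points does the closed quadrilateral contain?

By the shoelace formula, twice the signed area is |[(-13)·17 − 4·22] + [4·(-12) − 14·17] + [14·(-11) − 2·(-12)] + [2·22 − (-13)·(-11)]| = 824, so the area is 412.
Summing gcd(|Δx|,|Δy|) over the edges gives the boundary count: gcd(17,5) + gcd(10,29) + gcd(12,1) + gcd(15,33) = 1+1+1+3 = 6.
Pick's theorem gives I = A − B/2 + 1 = 412 − 6/2 + 1 = 410, so the closed region contains I + B = 410 + 6 = 416 lattice points.

416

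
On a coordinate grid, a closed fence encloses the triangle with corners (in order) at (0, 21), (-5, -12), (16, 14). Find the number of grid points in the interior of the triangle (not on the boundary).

Using the shoelace formula, 2A = |[0·(-12) − (-5)·21] + [(-5)·14 − 16·(-12)] + [16·21 − 0·14]| = 563, so the area is 281.5.
The number of boundary lattice points is Σ gcd(|Δx|,|Δy|) = gcd(5,33) + gcd(21,26) + gcd(16,7) = 1+1+1 = 3.
Pick's theorem gives I = A − B/2 + 1 = 281.5 − 3/2 + 1 = 281.

281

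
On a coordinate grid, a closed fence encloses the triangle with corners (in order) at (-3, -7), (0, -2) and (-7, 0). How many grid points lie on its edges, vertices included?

3

The number of boundary lattice points is Σ gcd(|Δx|,|Δy|) = gcd(3,5) + gcd(7,2) + gcd(4,7) = 1+1+1 = 3.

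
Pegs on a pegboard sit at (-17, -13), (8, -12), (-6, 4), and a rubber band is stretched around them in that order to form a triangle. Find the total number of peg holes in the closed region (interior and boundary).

Using the shoelace formula, 2A = |[(-17)·(-12) − 8·(-13)] + [8·4 − (-6)·(-12)] + [(-6)·(-13) − (-17)·4]| = 414, so the area is 207.
The number of boundary lattice points is Σ gcd(|Δx|,|Δy|) = gcd(25,1) + gcd(14,16) + gcd(11,17) = 1+2+1 = 4.
Pick's theorem gives I = A − B/2 + 1 = 207 − 4/2 + 1 = 206, so the closed region contains I + B = 206 + 4 = 210 lattice points.

210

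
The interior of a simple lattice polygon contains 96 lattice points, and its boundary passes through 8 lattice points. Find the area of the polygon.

99

By Pick's theorem, A = I + B/2 − 1 = 96 + 8/2 − 1 = 99.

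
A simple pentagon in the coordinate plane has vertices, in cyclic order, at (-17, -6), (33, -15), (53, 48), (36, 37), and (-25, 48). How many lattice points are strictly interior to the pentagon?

By the shoelace formula, twice the signed area is |[(-17)·(-15) − 33·(-6)] + [33·48 − 53·(-15)] + [53·37 − 36·48] + [36·48 − (-25)·37] + [(-25)·(-6) − (-17)·48]| = 6684, so the area is 3342.
Summing gcd(|Δx|,|Δy|) over the edges gives the boundary count: gcd(50,9) + gcd(20,63) + gcd(17,11) + gcd(61,11) + gcd(8,54) = 1+1+1+1+2 = 6.
Pick's theorem gives I = A − B/2 + 1 = 3342 − 6/2 + 1 = 3340.

3340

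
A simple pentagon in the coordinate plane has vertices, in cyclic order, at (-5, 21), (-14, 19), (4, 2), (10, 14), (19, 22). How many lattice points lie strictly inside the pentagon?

Using the shoelace formula, 2A = |((-5)·19 − (-14)·21) + ((-14)·2 − 4·19) + (4·14 − 10·2) + (10·22 − 19·14) + (19·21 − (-5)·22)| = 594, so the area is 297.
Summing gcd(|Δx|,|Δy|) over the edges gives the boundary count: gcd(9,2) + gcd(18,17) + gcd(6,12) + gcd(9,8) + gcd(24,1) = 1+1+6+1+1 = 10.
By Pick's theorem A = I + B/2 − 1, so I = 297 − 10/2 + 1 = 293.

293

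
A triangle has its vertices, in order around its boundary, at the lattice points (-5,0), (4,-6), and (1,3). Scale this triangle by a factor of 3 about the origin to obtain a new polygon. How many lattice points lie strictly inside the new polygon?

Using the shoelace formula, 2A = |((-5)·(-6) − 4·0) + (4·3 − 1·(-6)) + (1·0 − (-5)·3)| = 63, so the area is 63/2.
The number of boundary lattice points is Σ gcd(|Δx|,|Δy|) = gcd(9,6) + gcd(3,9) + gcd(6,3) = 3+3+3 = 9.
Scaling by 3 multiplies the area by 3² = 9 (so the new area is 283.5) and multiplies the boundary lattice-point count by 3, giving 27.
By Pick's theorem, the interior count of the dilated polygon is 283.5 − 27/2 + 1 = 271.

271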